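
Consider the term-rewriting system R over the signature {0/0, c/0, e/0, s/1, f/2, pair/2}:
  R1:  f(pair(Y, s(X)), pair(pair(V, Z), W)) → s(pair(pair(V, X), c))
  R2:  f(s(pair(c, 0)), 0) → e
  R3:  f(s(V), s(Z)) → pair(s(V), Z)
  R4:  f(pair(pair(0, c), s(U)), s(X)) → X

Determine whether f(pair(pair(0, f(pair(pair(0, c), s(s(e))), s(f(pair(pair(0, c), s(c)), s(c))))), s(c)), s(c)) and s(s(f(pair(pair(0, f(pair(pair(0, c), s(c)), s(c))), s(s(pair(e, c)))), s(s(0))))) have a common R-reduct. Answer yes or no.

no — NF(t₁) = c, NF(t₂) = s(s(s(0)))

Reduce t₁ = f(pair(pair(0, f(pair(pair(0, c), s(s(e))), s(f(pair(pair(0, c), s(c)), s(c))))), s(c)), s(c)):
1. f(pair(pair(0, f(pair(pair(0, c), s(s(e))), s(f(pair(pair(0, c), s(c)), s(c))))), s(c)), s(c))  →  f(pair(pair(0, f(pair(pair(0, c), s(c)), s(c))), s(c)), s(c))   [R4 at 1.1.2]
2. f(pair(pair(0, f(pair(pair(0, c), s(c)), s(c))), s(c)), s(c))  →  f(pair(pair(0, c), s(c)), s(c))   [R4 at 1.1.2]
3. f(pair(pair(0, c), s(c)), s(c))  →  c   [R4 at ε]

Reduce t₂ = s(s(f(pair(pair(0, f(pair(pair(0, c), s(c)), s(c))), s(s(pair(e, c)))), s(s(0))))):
1. s(s(f(pair(pair(0, f(pair(pair(0, c), s(c)), s(c))), s(s(pair(e, c)))), s(s(0)))))  →  s(s(f(pair(pair(0, c), s(s(pair(e, c)))), s(s(0)))))   [R4 at 1.1.1.1.2]
2. s(s(f(pair(pair(0, c), s(s(pair(e, c)))), s(s(0)))))  →  s(s(s(0)))   [R4 at 1.1]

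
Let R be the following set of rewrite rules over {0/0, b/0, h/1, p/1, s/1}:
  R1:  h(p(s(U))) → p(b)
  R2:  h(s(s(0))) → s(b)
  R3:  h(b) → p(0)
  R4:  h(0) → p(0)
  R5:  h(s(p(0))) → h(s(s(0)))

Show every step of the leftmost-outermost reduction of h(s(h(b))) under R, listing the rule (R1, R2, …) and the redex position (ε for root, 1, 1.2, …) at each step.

1. h(s(h(b)))  →  h(s(p(0)))   [R3 at 1.1]
2. h(s(p(0)))  →  h(s(s(0)))   [R5 at ε]
3. h(s(s(0)))  →  s(b)   [R2 at ε]

s(b)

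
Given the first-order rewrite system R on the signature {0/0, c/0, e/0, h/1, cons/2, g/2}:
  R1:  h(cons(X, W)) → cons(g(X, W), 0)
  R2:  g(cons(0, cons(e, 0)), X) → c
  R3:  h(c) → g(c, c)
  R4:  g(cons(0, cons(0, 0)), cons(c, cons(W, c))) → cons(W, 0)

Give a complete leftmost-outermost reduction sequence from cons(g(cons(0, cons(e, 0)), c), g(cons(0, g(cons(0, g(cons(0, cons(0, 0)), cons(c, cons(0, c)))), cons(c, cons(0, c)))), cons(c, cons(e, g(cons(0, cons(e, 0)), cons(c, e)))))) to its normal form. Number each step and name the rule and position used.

1. cons(g(cons(0, cons(e, 0)), c), g(cons(0, g(cons(0, g(cons(0, cons(0, 0)), cons(c, cons(0, c)))), cons(c, cons(0, c)))), cons(c, cons(e, g(cons(0, cons(e, 0)), cons(c, e))))))  →  cons(c, g(cons(0, g(cons(0, g(cons(0, cons(0, 0)), cons(c, cons(0, c)))), cons(c, cons(0, c)))), cons(c, cons(e, g(cons(0, cons(e, 0)), cons(c, e))))))   [R2 at 1]
2. cons(c, g(cons(0, g(cons(0, g(cons(0, cons(0, 0)), cons(c, cons(0, c)))), cons(c, cons(0, c)))), cons(c, cons(e, g(cons(0, cons(e, 0)), cons(c, e))))))  →  cons(c, g(cons(0, g(cons(0, cons(0, 0)), cons(c, cons(0, c)))), cons(c, cons(e, g(cons(0, cons(e, 0)), cons(c, e))))))   [R4 at 2.1.2.1.2]
3. cons(c, g(cons(0, g(cons(0, cons(0, 0)), cons(c, cons(0, c)))), cons(c, cons(e, g(cons(0, cons(e, 0)), cons(c, e))))))  →  cons(c, g(cons(0, cons(0, 0)), cons(c, cons(e, g(cons(0, cons(e, 0)), cons(c, e))))))   [R4 at 2.1.2]
4. cons(c, g(cons(0, cons(0, 0)), cons(c, cons(e, g(cons(0, cons(e, 0)), cons(c, e))))))  →  cons(c, g(cons(0, cons(0, 0)), cons(c, cons(e, c))))   [R2 at 2.2.2.2]
5. cons(c, g(cons(0, cons(0, 0)), cons(c, cons(e, c))))  →  cons(c, cons(e, 0))   [R4 at 2]

cons(c, cons(e, 0))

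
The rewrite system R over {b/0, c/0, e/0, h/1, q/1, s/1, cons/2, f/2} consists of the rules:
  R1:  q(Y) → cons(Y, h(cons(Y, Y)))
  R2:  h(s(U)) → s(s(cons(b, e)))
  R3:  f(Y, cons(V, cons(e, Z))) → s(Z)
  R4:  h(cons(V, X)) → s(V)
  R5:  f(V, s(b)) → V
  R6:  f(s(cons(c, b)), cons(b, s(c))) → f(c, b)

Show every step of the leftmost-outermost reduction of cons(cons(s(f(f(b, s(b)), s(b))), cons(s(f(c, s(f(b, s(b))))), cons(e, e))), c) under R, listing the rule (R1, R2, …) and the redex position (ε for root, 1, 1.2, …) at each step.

1. cons(cons(s(f(f(b, s(b)), s(b))), cons(s(f(c, s(f(b, s(b))))), cons(e, e))), c)  →  cons(cons(s(f(b, s(b))), cons(s(f(c, s(f(b, s(b))))), cons(e, e))), c)   [R5 at 1.1.1]
2. cons(cons(s(f(b, s(b))), cons(s(f(c, s(f(b, s(b))))), cons(e, e))), c)  →  cons(cons(s(b), cons(s(f(c, s(f(b, s(b))))), cons(e, e))), c)   [R5 at 1.1.1]
3. cons(cons(s(b), cons(s(f(c, s(f(b, s(b))))), cons(e, e))), c)  →  cons(cons(s(b), cons(s(f(c, s(b))), cons(e, e))), c)   [R5 at 1.2.1.1.2.1]
4. cons(cons(s(b), cons(s(f(c, s(b))), cons(e, e))), c)  →  cons(cons(s(b), cons(s(c), cons(e, e))), c)   [R5 at 1.2.1.1]

cons(cons(s(b), cons(s(c), cons(e, e))), c)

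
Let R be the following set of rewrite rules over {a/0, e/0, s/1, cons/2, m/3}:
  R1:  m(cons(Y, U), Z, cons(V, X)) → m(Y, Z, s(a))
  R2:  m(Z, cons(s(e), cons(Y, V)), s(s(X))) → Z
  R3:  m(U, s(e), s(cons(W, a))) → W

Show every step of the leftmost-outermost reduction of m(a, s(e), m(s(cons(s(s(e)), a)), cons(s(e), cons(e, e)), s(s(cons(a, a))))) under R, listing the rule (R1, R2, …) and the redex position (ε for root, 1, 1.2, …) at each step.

s(s(e))

1. m(a, s(e), m(s(cons(s(s(e)), a)), cons(s(e), cons(e, e)), s(s(cons(a, a)))))  →  m(a, s(e), s(cons(s(s(e)), a)))   [R2 at 3]
2. m(a, s(e), s(cons(s(s(e)), a)))  →  s(s(e))   [R3 at ε]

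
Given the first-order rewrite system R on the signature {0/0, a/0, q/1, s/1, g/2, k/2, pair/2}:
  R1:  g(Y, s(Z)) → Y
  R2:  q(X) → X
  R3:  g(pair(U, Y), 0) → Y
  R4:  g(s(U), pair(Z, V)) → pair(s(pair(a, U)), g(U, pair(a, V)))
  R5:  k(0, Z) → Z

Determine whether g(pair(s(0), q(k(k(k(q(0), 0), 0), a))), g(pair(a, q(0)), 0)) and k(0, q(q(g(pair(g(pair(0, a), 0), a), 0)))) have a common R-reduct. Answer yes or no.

yes — NF(t₁) = a, NF(t₂) = a

Reduce t₁ = g(pair(s(0), q(k(k(k(q(0), 0), 0), a))), g(pair(a, q(0)), 0)):
1. g(pair(s(0), q(k(k(k(q(0), 0), 0), a))), g(pair(a, q(0)), 0))  →  g(pair(s(0), k(k(k(q(0), 0), 0), a)), g(pair(a, q(0)), 0))   [R2 at 1.2]
2. g(pair(s(0), k(k(k(q(0), 0), 0), a)), g(pair(a, q(0)), 0))  →  g(pair(s(0), k(k(k(0, 0), 0), a)), g(pair(a, q(0)), 0))   [R2 at 1.2.1.1.1]
3. g(pair(s(0), k(k(k(0, 0), 0), a)), g(pair(a, q(0)), 0))  →  g(pair(s(0), k(k(0, 0), a)), g(pair(a, q(0)), 0))   [R5 at 1.2.1.1]
4. g(pair(s(0), k(k(0, 0), a)), g(pair(a, q(0)), 0))  →  g(pair(s(0), k(0, a)), g(pair(a, q(0)), 0))   [R5 at 1.2.1]
5. g(pair(s(0), k(0, a)), g(pair(a, q(0)), 0))  →  g(pair(s(0), a), g(pair(a, q(0)), 0))   [R5 at 1.2]
6. g(pair(s(0), a), g(pair(a, q(0)), 0))  →  g(pair(s(0), a), q(0))   [R3 at 2]
7. g(pair(s(0), a), q(0))  →  g(pair(s(0), a), 0)   [R2 at 2]
8. g(pair(s(0), a), 0)  →  a   [R3 at ε]

Reduce t₂ = k(0, q(q(g(pair(g(pair(0, a), 0), a), 0)))):
1. k(0, q(q(g(pair(g(pair(0, a), 0), a), 0))))  →  q(q(g(pair(g(pair(0, a), 0), a), 0)))   [R5 at ε]
2. q(q(g(pair(g(pair(0, a), 0), a), 0)))  →  q(g(pair(g(pair(0, a), 0), a), 0))   [R2 at ε]
3. q(g(pair(g(pair(0, a), 0), a), 0))  →  g(pair(g(pair(0, a), 0), a), 0)   [R2 at ε]
4. g(pair(g(pair(0, a), 0), a), 0)  →  a   [R3 at ε]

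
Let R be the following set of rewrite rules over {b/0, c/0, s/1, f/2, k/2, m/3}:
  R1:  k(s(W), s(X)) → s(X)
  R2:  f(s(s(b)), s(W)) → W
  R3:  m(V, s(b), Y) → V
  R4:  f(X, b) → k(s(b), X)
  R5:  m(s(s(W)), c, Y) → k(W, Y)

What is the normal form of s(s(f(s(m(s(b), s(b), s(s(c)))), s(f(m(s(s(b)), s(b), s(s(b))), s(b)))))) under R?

s(s(b))

1. s(s(f(s(m(s(b), s(b), s(s(c)))), s(f(m(s(s(b)), s(b), s(s(b))), s(b))))))  →  s(s(f(s(s(b)), s(f(m(s(s(b)), s(b), s(s(b))), s(b))))))   [R3 at 1.1.1.1]
2. s(s(f(s(s(b)), s(f(m(s(s(b)), s(b), s(s(b))), s(b))))))  →  s(s(f(m(s(s(b)), s(b), s(s(b))), s(b))))   [R2 at 1.1]
3. s(s(f(m(s(s(b)), s(b), s(s(b))), s(b))))  →  s(s(f(s(s(b)), s(b))))   [R3 at 1.1.1]
4. s(s(f(s(s(b)), s(b))))  →  s(s(b))   [R2 at 1.1]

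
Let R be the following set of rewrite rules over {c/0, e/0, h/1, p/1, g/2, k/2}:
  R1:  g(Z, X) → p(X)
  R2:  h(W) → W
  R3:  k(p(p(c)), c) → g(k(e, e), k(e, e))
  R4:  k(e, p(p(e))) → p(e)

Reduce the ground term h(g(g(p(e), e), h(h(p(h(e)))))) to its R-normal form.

1. h(g(g(p(e), e), h(h(p(h(e))))))  →  g(g(p(e), e), h(h(p(h(e)))))   [R2 at ε]
2. g(g(p(e), e), h(h(p(h(e)))))  →  p(h(h(p(h(e)))))   [R1 at ε]
3. p(h(h(p(h(e)))))  →  p(h(p(h(e))))   [R2 at 1]
4. p(h(p(h(e))))  →  p(p(h(e)))   [R2 at 1]
5. p(p(h(e)))  →  p(p(e))   [R2 at 1.1]

p(p(e))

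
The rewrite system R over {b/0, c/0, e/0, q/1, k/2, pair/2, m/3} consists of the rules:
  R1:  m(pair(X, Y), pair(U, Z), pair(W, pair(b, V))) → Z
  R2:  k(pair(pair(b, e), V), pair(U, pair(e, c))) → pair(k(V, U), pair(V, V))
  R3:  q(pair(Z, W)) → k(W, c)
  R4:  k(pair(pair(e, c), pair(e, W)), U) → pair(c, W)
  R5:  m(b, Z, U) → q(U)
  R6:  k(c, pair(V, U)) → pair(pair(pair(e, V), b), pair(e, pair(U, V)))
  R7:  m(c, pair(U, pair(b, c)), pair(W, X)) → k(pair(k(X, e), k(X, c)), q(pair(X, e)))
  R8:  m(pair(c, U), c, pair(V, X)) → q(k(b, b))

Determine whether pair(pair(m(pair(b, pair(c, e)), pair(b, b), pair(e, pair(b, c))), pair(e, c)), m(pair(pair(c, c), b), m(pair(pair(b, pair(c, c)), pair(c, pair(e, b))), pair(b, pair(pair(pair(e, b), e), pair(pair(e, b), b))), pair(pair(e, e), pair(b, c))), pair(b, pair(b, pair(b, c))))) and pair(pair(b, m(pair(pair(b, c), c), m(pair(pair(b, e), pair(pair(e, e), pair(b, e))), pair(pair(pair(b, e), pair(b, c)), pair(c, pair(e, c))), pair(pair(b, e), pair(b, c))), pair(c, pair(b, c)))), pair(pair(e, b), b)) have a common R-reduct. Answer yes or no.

Reduce t₁ = pair(pair(m(pair(b, pair(c, e)), pair(b, b), pair(e, pair(b, c))), pair(e, c)), m(pair(pair(c, c), b), m(pair(pair(b, pair(c, c)), pair(c, pair(e, b))), pair(b, pair(pair(pair(e, b), e), pair(pair(e, b), b))), pair(pair(e, e), pair(b, c))), pair(b, pair(b, pair(b, c))))):
1. pair(pair(m(pair(b, pair(c, e)), pair(b, b), pair(e, pair(b, c))), pair(e, c)), m(pair(pair(c, c), b), m(pair(pair(b, pair(c, c)), pair(c, pair(e, b))), pair(b, pair(pair(pair(e, b), e), pair(pair(e, b), b))), pair(pair(e, e), pair(b, c))), pair(b, pair(b, pair(b, c)))))  →  pair(pair(b, pair(e, c)), m(pair(pair(c, c), b), m(pair(pair(b, pair(c, c)), pair(c, pair(e, b))), pair(b, pair(pair(pair(e, b), e), pair(pair(e, b), b))), pair(pair(e, e), pair(b, c))), pair(b, pair(b, pair(b, c)))))   [R1 at 1.1]
2. pair(pair(b, pair(e, c)), m(pair(pair(c, c), b), m(pair(pair(b, pair(c, c)), pair(c, pair(e, b))), pair(b, pair(pair(pair(e, b), e), pair(pair(e, b), b))), pair(pair(e, e), pair(b, c))), pair(b, pair(b, pair(b, c)))))  →  pair(pair(b, pair(e, c)), m(pair(pair(c, c), b), pair(pair(pair(e, b), e), pair(pair(e, b), b)), pair(b, pair(b, pair(b, c)))))   [R1 at 2.2]
3. pair(pair(b, pair(e, c)), m(pair(pair(c, c), b), pair(pair(pair(e, b), e), pair(pair(e, b), b)), pair(b, pair(b, pair(b, c)))))  →  pair(pair(b, pair(e, c)), pair(pair(e, b), b))   [R1 at 2]

Reduce t₂ = pair(pair(b, m(pair(pair(b, c), c), m(pair(pair(b, e), pair(pair(e, e), pair(b, e))), pair(pair(pair(b, e), pair(b, c)), pair(c, pair(e, c))), pair(pair(b, e), pair(b, c))), pair(c, pair(b, c)))), pair(pair(e, b), b)):
1. pair(pair(b, m(pair(pair(b, c), c), m(pair(pair(b, e), pair(pair(e, e), pair(b, e))), pair(pair(pair(b, e), pair(b, c)), pair(c, pair(e, c))), pair(pair(b, e), pair(b, c))), pair(c, pair(b, c)))), pair(pair(e, b), b))  →  pair(pair(b, m(pair(pair(b, c), c), pair(c, pair(e, c)), pair(c, pair(b, c)))), pair(pair(e, b), b))   [R1 at 1.2.2]
2. pair(pair(b, m(pair(pair(b, c), c), pair(c, pair(e, c)), pair(c, pair(b, c)))), pair(pair(e, b), b))  →  pair(pair(b, pair(e, c)), pair(pair(e, b), b))   [R1 at 1.2]

yes — NF(t₁) = pair(pair(b, pair(e, c)), pair(pair(e, b), b)), NF(t₂) = pair(pair(b, pair(e, c)), pair(pair(e, b), b))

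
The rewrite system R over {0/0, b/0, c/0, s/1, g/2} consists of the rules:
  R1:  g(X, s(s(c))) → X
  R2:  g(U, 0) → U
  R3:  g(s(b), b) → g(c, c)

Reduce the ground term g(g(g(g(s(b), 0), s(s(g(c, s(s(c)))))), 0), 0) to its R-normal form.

s(b)

1. g(g(g(g(s(b), 0), s(s(g(c, s(s(c)))))), 0), 0)  →  g(g(g(s(b), 0), s(s(g(c, s(s(c)))))), 0)   [R2 at ε]
2. g(g(g(s(b), 0), s(s(g(c, s(s(c)))))), 0)  →  g(g(s(b), 0), s(s(g(c, s(s(c))))))   [R2 at ε]
3. g(g(s(b), 0), s(s(g(c, s(s(c))))))  →  g(s(b), s(s(g(c, s(s(c))))))   [R2 at 1]
4. g(s(b), s(s(g(c, s(s(c))))))  →  g(s(b), s(s(c)))   [R1 at 2.1.1]
5. g(s(b), s(s(c)))  →  s(b)   [R1 at ε]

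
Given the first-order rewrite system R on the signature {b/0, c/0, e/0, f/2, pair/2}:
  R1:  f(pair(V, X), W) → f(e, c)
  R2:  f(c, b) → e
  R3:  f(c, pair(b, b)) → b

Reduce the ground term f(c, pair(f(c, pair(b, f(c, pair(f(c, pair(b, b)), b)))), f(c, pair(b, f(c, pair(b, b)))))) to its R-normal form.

1. f(c, pair(f(c, pair(b, f(c, pair(f(c, pair(b, b)), b)))), f(c, pair(b, f(c, pair(b, b))))))  →  f(c, pair(f(c, pair(b, f(c, pair(b, b)))), f(c, pair(b, f(c, pair(b, b))))))   [R3 at 2.1.2.2.2.1]
2. f(c, pair(f(c, pair(b, f(c, pair(b, b)))), f(c, pair(b, f(c, pair(b, b))))))  →  f(c, pair(f(c, pair(b, b)), f(c, pair(b, f(c, pair(b, b))))))   [R3 at 2.1.2.2]
3. f(c, pair(f(c, pair(b, b)), f(c, pair(b, f(c, pair(b, b))))))  →  f(c, pair(b, f(c, pair(b, f(c, pair(b, b))))))   [R3 at 2.1]
4. f(c, pair(b, f(c, pair(b, f(c, pair(b, b))))))  →  f(c, pair(b, f(c, pair(b, b))))   [R3 at 2.2.2.2]
5. f(c, pair(b, f(c, pair(b, b))))  →  f(c, pair(b, b))   [R3 at 2.2]
6. f(c, pair(b, b))  →  b   [R3 at ε]

b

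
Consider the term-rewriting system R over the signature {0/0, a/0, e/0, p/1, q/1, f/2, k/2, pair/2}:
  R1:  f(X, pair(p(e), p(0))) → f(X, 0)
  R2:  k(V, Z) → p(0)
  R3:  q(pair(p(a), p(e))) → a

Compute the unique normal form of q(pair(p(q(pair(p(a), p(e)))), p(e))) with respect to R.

1. q(pair(p(q(pair(p(a), p(e)))), p(e)))  →  q(pair(p(a), p(e)))   [R3 at 1.1.1]
2. q(pair(p(a), p(e)))  →  a   [R3 at ε]

a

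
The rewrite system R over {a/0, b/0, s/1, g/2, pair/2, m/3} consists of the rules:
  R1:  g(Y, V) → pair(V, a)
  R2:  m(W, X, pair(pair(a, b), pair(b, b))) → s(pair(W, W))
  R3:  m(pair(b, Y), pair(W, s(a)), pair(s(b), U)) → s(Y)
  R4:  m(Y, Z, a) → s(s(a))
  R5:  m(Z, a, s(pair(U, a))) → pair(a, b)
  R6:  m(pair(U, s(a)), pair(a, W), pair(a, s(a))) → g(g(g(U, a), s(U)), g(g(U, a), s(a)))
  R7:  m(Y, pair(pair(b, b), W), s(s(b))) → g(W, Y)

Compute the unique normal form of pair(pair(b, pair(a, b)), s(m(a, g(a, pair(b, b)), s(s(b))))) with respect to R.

pair(pair(b, pair(a, b)), s(pair(a, a)))

1. pair(pair(b, pair(a, b)), s(m(a, g(a, pair(b, b)), s(s(b)))))  →  pair(pair(b, pair(a, b)), s(m(a, pair(pair(b, b), a), s(s(b)))))   [R1 at 2.1.2]
2. pair(pair(b, pair(a, b)), s(m(a, pair(pair(b, b), a), s(s(b)))))  →  pair(pair(b, pair(a, b)), s(g(a, a)))   [R7 at 2.1]
3. pair(pair(b, pair(a, b)), s(g(a, a)))  →  pair(pair(b, pair(a, b)), s(pair(a, a)))   [R1 at 2.1]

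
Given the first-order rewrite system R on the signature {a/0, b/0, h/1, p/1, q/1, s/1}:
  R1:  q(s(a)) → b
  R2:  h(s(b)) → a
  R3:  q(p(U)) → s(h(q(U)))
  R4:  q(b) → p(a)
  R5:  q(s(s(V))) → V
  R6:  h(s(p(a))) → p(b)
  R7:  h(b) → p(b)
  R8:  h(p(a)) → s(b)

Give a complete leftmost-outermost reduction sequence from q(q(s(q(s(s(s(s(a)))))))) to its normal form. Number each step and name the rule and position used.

1. q(q(s(q(s(s(s(s(a))))))))  →  q(q(s(s(s(a)))))   [R5 at 1.1.1]
2. q(q(s(s(s(a)))))  →  q(s(a))   [R5 at 1]
3. q(s(a))  →  b   [R1 at ε]

b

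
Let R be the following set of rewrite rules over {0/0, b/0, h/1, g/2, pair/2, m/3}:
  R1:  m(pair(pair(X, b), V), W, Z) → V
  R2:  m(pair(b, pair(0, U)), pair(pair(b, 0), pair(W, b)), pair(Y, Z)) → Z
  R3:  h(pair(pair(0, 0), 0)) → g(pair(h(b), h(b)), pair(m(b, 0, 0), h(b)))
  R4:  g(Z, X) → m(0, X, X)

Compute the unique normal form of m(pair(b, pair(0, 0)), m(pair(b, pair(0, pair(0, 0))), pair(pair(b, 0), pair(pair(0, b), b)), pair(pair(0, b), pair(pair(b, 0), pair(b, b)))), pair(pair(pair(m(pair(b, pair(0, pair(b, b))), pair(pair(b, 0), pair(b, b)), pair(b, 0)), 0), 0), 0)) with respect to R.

1. m(pair(b, pair(0, 0)), m(pair(b, pair(0, pair(0, 0))), pair(pair(b, 0), pair(pair(0, b), b)), pair(pair(0, b), pair(pair(b, 0), pair(b, b)))), pair(pair(pair(m(pair(b, pair(0, pair(b, b))), pair(pair(b, 0), pair(b, b)), pair(b, 0)), 0), 0), 0))  →  m(pair(b, pair(0, 0)), pair(pair(b, 0), pair(b, b)), pair(pair(pair(m(pair(b, pair(0, pair(b, b))), pair(pair(b, 0), pair(b, b)), pair(b, 0)), 0), 0), 0))   [R2 at 2]
2. m(pair(b, pair(0, 0)), pair(pair(b, 0), pair(b, b)), pair(pair(pair(m(pair(b, pair(0, pair(b, b))), pair(pair(b, 0), pair(b, b)), pair(b, 0)), 0), 0), 0))  →  0   [R2 at ε]

0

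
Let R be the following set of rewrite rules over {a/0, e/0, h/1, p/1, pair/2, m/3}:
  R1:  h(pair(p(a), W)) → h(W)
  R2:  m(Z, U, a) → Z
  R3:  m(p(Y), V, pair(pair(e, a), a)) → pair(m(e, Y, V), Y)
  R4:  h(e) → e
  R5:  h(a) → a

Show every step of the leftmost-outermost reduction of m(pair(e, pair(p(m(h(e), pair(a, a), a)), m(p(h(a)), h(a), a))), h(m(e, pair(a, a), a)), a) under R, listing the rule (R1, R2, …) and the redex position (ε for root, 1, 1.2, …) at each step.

1. m(pair(e, pair(p(m(h(e), pair(a, a), a)), m(p(h(a)), h(a), a))), h(m(e, pair(a, a), a)), a)  →  pair(e, pair(p(m(h(e), pair(a, a), a)), m(p(h(a)), h(a), a)))   [R2 at ε]
2. pair(e, pair(p(m(h(e), pair(a, a), a)), m(p(h(a)), h(a), a)))  →  pair(e, pair(p(h(e)), m(p(h(a)), h(a), a)))   [R2 at 2.1.1]
3. pair(e, pair(p(h(e)), m(p(h(a)), h(a), a)))  →  pair(e, pair(p(e), m(p(h(a)), h(a), a)))   [R4 at 2.1.1]
4. pair(e, pair(p(e), m(p(h(a)), h(a), a)))  →  pair(e, pair(p(e), p(h(a))))   [R2 at 2.2]
5. pair(e, pair(p(e), p(h(a))))  →  pair(e, pair(p(e), p(a)))   [R5 at 2.2.1]

pair(e, pair(p(e), p(a)))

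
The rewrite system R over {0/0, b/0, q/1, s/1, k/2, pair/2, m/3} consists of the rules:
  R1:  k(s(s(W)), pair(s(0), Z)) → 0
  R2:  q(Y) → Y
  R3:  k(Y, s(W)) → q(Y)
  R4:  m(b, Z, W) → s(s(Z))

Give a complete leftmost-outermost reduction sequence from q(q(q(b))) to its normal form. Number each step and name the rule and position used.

1. q(q(q(b)))  →  q(q(b))   [R2 at ε]
2. q(q(b))  →  q(b)   [R2 at ε]
3. q(b)  →  b   [R2 at ε]

b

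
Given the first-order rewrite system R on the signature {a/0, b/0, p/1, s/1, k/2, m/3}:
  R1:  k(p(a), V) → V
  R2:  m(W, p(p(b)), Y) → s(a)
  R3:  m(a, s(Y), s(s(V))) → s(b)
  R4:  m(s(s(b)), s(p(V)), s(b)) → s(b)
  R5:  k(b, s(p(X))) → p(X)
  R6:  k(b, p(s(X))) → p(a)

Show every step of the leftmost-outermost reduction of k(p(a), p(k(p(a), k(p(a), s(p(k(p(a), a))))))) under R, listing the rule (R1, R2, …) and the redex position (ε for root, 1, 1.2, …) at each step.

1. k(p(a), p(k(p(a), k(p(a), s(p(k(p(a), a)))))))  →  p(k(p(a), k(p(a), s(p(k(p(a), a))))))   [R1 at ε]
2. p(k(p(a), k(p(a), s(p(k(p(a), a))))))  →  p(k(p(a), s(p(k(p(a), a)))))   [R1 at 1]
3. p(k(p(a), s(p(k(p(a), a)))))  →  p(s(p(k(p(a), a))))   [R1 at 1]
4. p(s(p(k(p(a), a))))  →  p(s(p(a)))   [R1 at 1.1.1]

p(s(p(a)))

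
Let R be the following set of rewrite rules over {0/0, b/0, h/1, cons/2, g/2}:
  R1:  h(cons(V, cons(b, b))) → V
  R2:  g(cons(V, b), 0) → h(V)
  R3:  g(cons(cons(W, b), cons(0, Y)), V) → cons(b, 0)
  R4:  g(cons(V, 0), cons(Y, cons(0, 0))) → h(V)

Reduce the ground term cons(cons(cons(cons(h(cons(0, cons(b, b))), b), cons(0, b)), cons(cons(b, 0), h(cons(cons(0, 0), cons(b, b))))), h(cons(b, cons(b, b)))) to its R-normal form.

cons(cons(cons(cons(0, b), cons(0, b)), cons(cons(b, 0), cons(0, 0))), b)

1. cons(cons(cons(cons(h(cons(0, cons(b, b))), b), cons(0, b)), cons(cons(b, 0), h(cons(cons(0, 0), cons(b, b))))), h(cons(b, cons(b, b))))  →  cons(cons(cons(cons(0, b), cons(0, b)), cons(cons(b, 0), h(cons(cons(0, 0), cons(b, b))))), h(cons(b, cons(b, b))))   [R1 at 1.1.1.1]
2. cons(cons(cons(cons(0, b), cons(0, b)), cons(cons(b, 0), h(cons(cons(0, 0), cons(b, b))))), h(cons(b, cons(b, b))))  →  cons(cons(cons(cons(0, b), cons(0, b)), cons(cons(b, 0), cons(0, 0))), h(cons(b, cons(b, b))))   [R1 at 1.2.2]
3. cons(cons(cons(cons(0, b), cons(0, b)), cons(cons(b, 0), cons(0, 0))), h(cons(b, cons(b, b))))  →  cons(cons(cons(cons(0, b), cons(0, b)), cons(cons(b, 0), cons(0, 0))), b)   [R1 at 2]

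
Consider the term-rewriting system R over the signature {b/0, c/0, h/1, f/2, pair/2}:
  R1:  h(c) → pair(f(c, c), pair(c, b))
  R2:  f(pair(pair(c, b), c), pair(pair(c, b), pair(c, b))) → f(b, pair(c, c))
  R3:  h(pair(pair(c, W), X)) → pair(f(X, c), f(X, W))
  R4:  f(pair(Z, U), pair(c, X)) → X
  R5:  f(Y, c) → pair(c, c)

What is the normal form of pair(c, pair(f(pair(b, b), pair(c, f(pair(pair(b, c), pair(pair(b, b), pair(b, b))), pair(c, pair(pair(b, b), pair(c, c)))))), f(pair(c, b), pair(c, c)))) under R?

1. pair(c, pair(f(pair(b, b), pair(c, f(pair(pair(b, c), pair(pair(b, b), pair(b, b))), pair(c, pair(pair(b, b), pair(c, c)))))), f(pair(c, b), pair(c, c))))  →  pair(c, pair(f(pair(pair(b, c), pair(pair(b, b), pair(b, b))), pair(c, pair(pair(b, b), pair(c, c)))), f(pair(c, b), pair(c, c))))   [R4 at 2.1]
2. pair(c, pair(f(pair(pair(b, c), pair(pair(b, b), pair(b, b))), pair(c, pair(pair(b, b), pair(c, c)))), f(pair(c, b), pair(c, c))))  →  pair(c, pair(pair(pair(b, b), pair(c, c)), f(pair(c, b), pair(c, c))))   [R4 at 2.1]
3. pair(c, pair(pair(pair(b, b), pair(c, c)), f(pair(c, b), pair(c, c))))  →  pair(c, pair(pair(pair(b, b), pair(c, c)), c))   [R4 at 2.2]

pair(c, pair(pair(pair(b, b), pair(c, c)), c))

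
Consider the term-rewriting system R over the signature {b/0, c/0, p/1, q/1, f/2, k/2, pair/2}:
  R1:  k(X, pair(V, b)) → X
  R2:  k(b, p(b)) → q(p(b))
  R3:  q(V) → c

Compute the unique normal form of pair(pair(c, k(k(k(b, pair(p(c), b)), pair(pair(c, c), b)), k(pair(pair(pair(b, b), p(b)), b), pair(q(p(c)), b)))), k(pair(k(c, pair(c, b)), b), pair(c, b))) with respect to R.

1. pair(pair(c, k(k(k(b, pair(p(c), b)), pair(pair(c, c), b)), k(pair(pair(pair(b, b), p(b)), b), pair(q(p(c)), b)))), k(pair(k(c, pair(c, b)), b), pair(c, b)))  →  pair(pair(c, k(k(b, pair(p(c), b)), k(pair(pair(pair(b, b), p(b)), b), pair(q(p(c)), b)))), k(pair(k(c, pair(c, b)), b), pair(c, b)))   [R1 at 1.2.1]
2. pair(pair(c, k(k(b, pair(p(c), b)), k(pair(pair(pair(b, b), p(b)), b), pair(q(p(c)), b)))), k(pair(k(c, pair(c, b)), b), pair(c, b)))  →  pair(pair(c, k(b, k(pair(pair(pair(b, b), p(b)), b), pair(q(p(c)), b)))), k(pair(k(c, pair(c, b)), b), pair(c, b)))   [R1 at 1.2.1]
3. pair(pair(c, k(b, k(pair(pair(pair(b, b), p(b)), b), pair(q(p(c)), b)))), k(pair(k(c, pair(c, b)), b), pair(c, b)))  →  pair(pair(c, k(b, pair(pair(pair(b, b), p(b)), b))), k(pair(k(c, pair(c, b)), b), pair(c, b)))   [R1 at 1.2.2]
4. pair(pair(c, k(b, pair(pair(pair(b, b), p(b)), b))), k(pair(k(c, pair(c, b)), b), pair(c, b)))  →  pair(pair(c, b), k(pair(k(c, pair(c, b)), b), pair(c, b)))   [R1 at 1.2]
5. pair(pair(c, b), k(pair(k(c, pair(c, b)), b), pair(c, b)))  →  pair(pair(c, b), pair(k(c, pair(c, b)), b))   [R1 at 2]
6. pair(pair(c, b), pair(k(c, pair(c, b)), b))  →  pair(pair(c, b), pair(c, b))   [R1 at 2.1]

pair(pair(c, b), pair(c, b))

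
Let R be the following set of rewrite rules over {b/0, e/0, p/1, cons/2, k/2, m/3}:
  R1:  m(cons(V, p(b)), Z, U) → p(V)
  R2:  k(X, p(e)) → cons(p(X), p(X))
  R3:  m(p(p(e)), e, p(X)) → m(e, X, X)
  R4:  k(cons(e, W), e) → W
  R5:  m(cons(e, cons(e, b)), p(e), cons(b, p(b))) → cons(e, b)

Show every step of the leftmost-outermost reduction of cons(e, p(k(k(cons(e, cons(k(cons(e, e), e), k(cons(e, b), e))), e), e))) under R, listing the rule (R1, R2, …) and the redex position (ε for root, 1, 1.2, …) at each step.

1. cons(e, p(k(k(cons(e, cons(k(cons(e, e), e), k(cons(e, b), e))), e), e)))  →  cons(e, p(k(cons(k(cons(e, e), e), k(cons(e, b), e)), e)))   [R4 at 2.1.1]
2. cons(e, p(k(cons(k(cons(e, e), e), k(cons(e, b), e)), e)))  →  cons(e, p(k(cons(e, k(cons(e, b), e)), e)))   [R4 at 2.1.1.1]
3. cons(e, p(k(cons(e, k(cons(e, b), e)), e)))  →  cons(e, p(k(cons(e, b), e)))   [R4 at 2.1]
4. cons(e, p(k(cons(e, b), e)))  →  cons(e, p(b))   [R4 at 2.1]

cons(e, p(b))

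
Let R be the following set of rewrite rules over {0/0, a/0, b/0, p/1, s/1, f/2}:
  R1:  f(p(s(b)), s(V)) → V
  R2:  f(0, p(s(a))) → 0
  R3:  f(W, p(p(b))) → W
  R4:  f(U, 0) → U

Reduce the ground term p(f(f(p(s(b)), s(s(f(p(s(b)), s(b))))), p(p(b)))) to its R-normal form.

1. p(f(f(p(s(b)), s(s(f(p(s(b)), s(b))))), p(p(b))))  →  p(f(p(s(b)), s(s(f(p(s(b)), s(b))))))   [R3 at 1]
2. p(f(p(s(b)), s(s(f(p(s(b)), s(b))))))  →  p(s(f(p(s(b)), s(b))))   [R1 at 1]
3. p(s(f(p(s(b)), s(b))))  →  p(s(b))   [R1 at 1.1]

p(s(b))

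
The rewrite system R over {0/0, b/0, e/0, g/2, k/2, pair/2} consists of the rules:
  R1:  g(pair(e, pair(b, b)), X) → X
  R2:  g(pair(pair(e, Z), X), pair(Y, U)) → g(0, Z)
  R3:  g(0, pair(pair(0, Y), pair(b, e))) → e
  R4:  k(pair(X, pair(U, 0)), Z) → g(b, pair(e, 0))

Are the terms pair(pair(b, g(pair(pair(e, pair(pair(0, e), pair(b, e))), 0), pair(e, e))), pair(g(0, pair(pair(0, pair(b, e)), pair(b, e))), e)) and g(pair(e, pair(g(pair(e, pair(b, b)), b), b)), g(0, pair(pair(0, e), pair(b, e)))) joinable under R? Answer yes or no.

no — NF(t₁) = pair(pair(b, e), pair(e, e)), NF(t₂) = e

Reduce t₁ = pair(pair(b, g(pair(pair(e, pair(pair(0, e), pair(b, e))), 0), pair(e, e))), pair(g(0, pair(pair(0, pair(b, e)), pair(b, e))), e)):
1. pair(pair(b, g(pair(pair(e, pair(pair(0, e), pair(b, e))), 0), pair(e, e))), pair(g(0, pair(pair(0, pair(b, e)), pair(b, e))), e))  →  pair(pair(b, g(0, pair(pair(0, e), pair(b, e)))), pair(g(0, pair(pair(0, pair(b, e)), pair(b, e))), e))   [R2 at 1.2]
2. pair(pair(b, g(0, pair(pair(0, e), pair(b, e)))), pair(g(0, pair(pair(0, pair(b, e)), pair(b, e))), e))  →  pair(pair(b, e), pair(g(0, pair(pair(0, pair(b, e)), pair(b, e))), e))   [R3 at 1.2]
3. pair(pair(b, e), pair(g(0, pair(pair(0, pair(b, e)), pair(b, e))), e))  →  pair(pair(b, e), pair(e, e))   [R3 at 2.1]

Reduce t₂ = g(pair(e, pair(g(pair(e, pair(b, b)), b), b)), g(0, pair(pair(0, e), pair(b, e)))):
1. g(pair(e, pair(g(pair(e, pair(b, b)), b), b)), g(0, pair(pair(0, e), pair(b, e))))  →  g(pair(e, pair(b, b)), g(0, pair(pair(0, e), pair(b, e))))   [R1 at 1.2.1]
2. g(pair(e, pair(b, b)), g(0, pair(pair(0, e), pair(b, e))))  →  g(0, pair(pair(0, e), pair(b, e)))   [R1 at ε]
3. g(0, pair(pair(0, e), pair(b, e)))  →  e   [R3 at ε]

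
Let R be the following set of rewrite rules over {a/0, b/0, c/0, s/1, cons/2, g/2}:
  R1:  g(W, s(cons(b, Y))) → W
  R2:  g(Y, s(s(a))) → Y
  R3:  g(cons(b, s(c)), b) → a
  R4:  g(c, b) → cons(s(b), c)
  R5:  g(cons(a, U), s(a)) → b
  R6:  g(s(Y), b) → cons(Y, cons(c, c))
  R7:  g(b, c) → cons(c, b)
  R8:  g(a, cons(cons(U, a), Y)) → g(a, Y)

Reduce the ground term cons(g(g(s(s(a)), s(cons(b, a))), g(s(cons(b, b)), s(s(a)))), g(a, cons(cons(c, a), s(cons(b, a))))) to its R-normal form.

1. cons(g(g(s(s(a)), s(cons(b, a))), g(s(cons(b, b)), s(s(a)))), g(a, cons(cons(c, a), s(cons(b, a)))))  →  cons(g(s(s(a)), g(s(cons(b, b)), s(s(a)))), g(a, cons(cons(c, a), s(cons(b, a)))))   [R1 at 1.1]
2. cons(g(s(s(a)), g(s(cons(b, b)), s(s(a)))), g(a, cons(cons(c, a), s(cons(b, a)))))  →  cons(g(s(s(a)), s(cons(b, b))), g(a, cons(cons(c, a), s(cons(b, a)))))   [R2 at 1.2]
3. cons(g(s(s(a)), s(cons(b, b))), g(a, cons(cons(c, a), s(cons(b, a)))))  →  cons(s(s(a)), g(a, cons(cons(c, a), s(cons(b, a)))))   [R1 at 1]
4. cons(s(s(a)), g(a, cons(cons(c, a), s(cons(b, a)))))  →  cons(s(s(a)), g(a, s(cons(b, a))))   [R8 at 2]
5. cons(s(s(a)), g(a, s(cons(b, a))))  →  cons(s(s(a)), a)   [R1 at 2]

cons(s(s(a)), a)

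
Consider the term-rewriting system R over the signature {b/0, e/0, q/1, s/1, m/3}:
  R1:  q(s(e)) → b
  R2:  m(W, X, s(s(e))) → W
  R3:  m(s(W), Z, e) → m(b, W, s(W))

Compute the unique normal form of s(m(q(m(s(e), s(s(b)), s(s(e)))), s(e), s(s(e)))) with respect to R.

1. s(m(q(m(s(e), s(s(b)), s(s(e)))), s(e), s(s(e))))  →  s(q(m(s(e), s(s(b)), s(s(e)))))   [R2 at 1]
2. s(q(m(s(e), s(s(b)), s(s(e)))))  →  s(q(s(e)))   [R2 at 1.1]
3. s(q(s(e)))  →  s(b)   [R1 at 1]

s(b)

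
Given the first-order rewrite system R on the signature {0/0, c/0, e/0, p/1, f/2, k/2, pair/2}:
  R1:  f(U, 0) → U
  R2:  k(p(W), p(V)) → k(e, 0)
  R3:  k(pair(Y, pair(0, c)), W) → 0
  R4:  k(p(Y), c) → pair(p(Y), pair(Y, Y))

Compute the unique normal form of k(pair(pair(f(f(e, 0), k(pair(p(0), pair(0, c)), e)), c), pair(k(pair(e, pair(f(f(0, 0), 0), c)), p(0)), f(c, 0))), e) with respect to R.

0

1. k(pair(pair(f(f(e, 0), k(pair(p(0), pair(0, c)), e)), c), pair(k(pair(e, pair(f(f(0, 0), 0), c)), p(0)), f(c, 0))), e)  →  k(pair(pair(f(e, k(pair(p(0), pair(0, c)), e)), c), pair(k(pair(e, pair(f(f(0, 0), 0), c)), p(0)), f(c, 0))), e)   [R1 at 1.1.1.1]
2. k(pair(pair(f(e, k(pair(p(0), pair(0, c)), e)), c), pair(k(pair(e, pair(f(f(0, 0), 0), c)), p(0)), f(c, 0))), e)  →  k(pair(pair(f(e, 0), c), pair(k(pair(e, pair(f(f(0, 0), 0), c)), p(0)), f(c, 0))), e)   [R3 at 1.1.1.2]
3. k(pair(pair(f(e, 0), c), pair(k(pair(e, pair(f(f(0, 0), 0), c)), p(0)), f(c, 0))), e)  →  k(pair(pair(e, c), pair(k(pair(e, pair(f(f(0, 0), 0), c)), p(0)), f(c, 0))), e)   [R1 at 1.1.1]
4. k(pair(pair(e, c), pair(k(pair(e, pair(f(f(0, 0), 0), c)), p(0)), f(c, 0))), e)  →  k(pair(pair(e, c), pair(k(pair(e, pair(f(0, 0), c)), p(0)), f(c, 0))), e)   [R1 at 1.2.1.1.2.1]
5. k(pair(pair(e, c), pair(k(pair(e, pair(f(0, 0), c)), p(0)), f(c, 0))), e)  →  k(pair(pair(e, c), pair(k(pair(e, pair(0, c)), p(0)), f(c, 0))), e)   [R1 at 1.2.1.1.2.1]
6. k(pair(pair(e, c), pair(k(pair(e, pair(0, c)), p(0)), f(c, 0))), e)  →  k(pair(pair(e, c), pair(0, f(c, 0))), e)   [R3 at 1.2.1]
7. k(pair(pair(e, c), pair(0, f(c, 0))), e)  →  k(pair(pair(e, c), pair(0, c)), e)   [R1 at 1.2.2]
8. k(pair(pair(e, c), pair(0, c)), e)  →  0   [R3 at ε]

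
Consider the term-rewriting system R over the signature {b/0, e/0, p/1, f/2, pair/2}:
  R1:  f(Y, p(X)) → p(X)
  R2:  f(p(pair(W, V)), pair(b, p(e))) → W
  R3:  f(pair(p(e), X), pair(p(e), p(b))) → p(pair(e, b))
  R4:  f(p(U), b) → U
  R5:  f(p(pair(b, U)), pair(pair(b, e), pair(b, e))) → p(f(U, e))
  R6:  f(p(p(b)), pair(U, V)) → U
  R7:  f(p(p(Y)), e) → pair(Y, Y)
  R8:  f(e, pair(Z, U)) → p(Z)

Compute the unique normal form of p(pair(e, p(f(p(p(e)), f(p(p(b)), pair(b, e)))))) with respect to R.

1. p(pair(e, p(f(p(p(e)), f(p(p(b)), pair(b, e))))))  →  p(pair(e, p(f(p(p(e)), b))))   [R6 at 1.2.1.2]
2. p(pair(e, p(f(p(p(e)), b))))  →  p(pair(e, p(p(e))))   [R4 at 1.2.1]

p(pair(e, p(p(e))))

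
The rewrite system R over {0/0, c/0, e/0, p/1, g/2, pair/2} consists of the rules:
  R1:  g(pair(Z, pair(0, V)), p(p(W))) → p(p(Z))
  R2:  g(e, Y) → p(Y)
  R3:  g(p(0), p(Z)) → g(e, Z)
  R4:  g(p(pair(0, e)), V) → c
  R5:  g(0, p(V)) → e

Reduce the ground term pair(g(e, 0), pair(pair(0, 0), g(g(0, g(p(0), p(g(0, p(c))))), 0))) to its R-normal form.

1. pair(g(e, 0), pair(pair(0, 0), g(g(0, g(p(0), p(g(0, p(c))))), 0)))  →  pair(p(0), pair(pair(0, 0), g(g(0, g(p(0), p(g(0, p(c))))), 0)))   [R2 at 1]
2. pair(p(0), pair(pair(0, 0), g(g(0, g(p(0), p(g(0, p(c))))), 0)))  →  pair(p(0), pair(pair(0, 0), g(g(0, g(e, g(0, p(c)))), 0)))   [R3 at 2.2.1.2]
3. pair(p(0), pair(pair(0, 0), g(g(0, g(e, g(0, p(c)))), 0)))  →  pair(p(0), pair(pair(0, 0), g(g(0, p(g(0, p(c)))), 0)))   [R2 at 2.2.1.2]
4. pair(p(0), pair(pair(0, 0), g(g(0, p(g(0, p(c)))), 0)))  →  pair(p(0), pair(pair(0, 0), g(e, 0)))   [R5 at 2.2.1]
5. pair(p(0), pair(pair(0, 0), g(e, 0)))  →  pair(p(0), pair(pair(0, 0), p(0)))   [R2 at 2.2]

pair(p(0), pair(pair(0, 0), p(0)))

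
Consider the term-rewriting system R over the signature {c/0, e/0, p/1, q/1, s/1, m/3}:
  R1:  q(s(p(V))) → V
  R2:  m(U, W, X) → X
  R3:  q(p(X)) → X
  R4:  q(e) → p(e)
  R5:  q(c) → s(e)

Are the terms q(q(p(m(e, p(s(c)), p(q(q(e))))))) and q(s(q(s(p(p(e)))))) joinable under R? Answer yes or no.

Reduce t₁ = q(q(p(m(e, p(s(c)), p(q(q(e))))))):
1. q(q(p(m(e, p(s(c)), p(q(q(e)))))))  →  q(m(e, p(s(c)), p(q(q(e)))))   [R3 at 1]
2. q(m(e, p(s(c)), p(q(q(e)))))  →  q(p(q(q(e))))   [R2 at 1]
3. q(p(q(q(e))))  →  q(q(e))   [R3 at ε]
4. q(q(e))  →  q(p(e))   [R4 at 1]
5. q(p(e))  →  e   [R3 at ε]

Reduce t₂ = q(s(q(s(p(p(e)))))):
1. q(s(q(s(p(p(e))))))  →  q(s(p(e)))   [R1 at 1.1]
2. q(s(p(e)))  →  e   [R1 at ε]

yes — NF(t₁) = e, NF(t₂) = e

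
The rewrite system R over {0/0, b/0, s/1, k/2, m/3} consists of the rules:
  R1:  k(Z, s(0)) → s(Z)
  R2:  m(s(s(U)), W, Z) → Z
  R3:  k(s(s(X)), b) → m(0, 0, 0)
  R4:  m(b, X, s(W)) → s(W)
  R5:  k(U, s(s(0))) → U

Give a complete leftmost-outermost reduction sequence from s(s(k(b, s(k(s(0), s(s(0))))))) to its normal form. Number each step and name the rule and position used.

s(s(b))

1. s(s(k(b, s(k(s(0), s(s(0)))))))  →  s(s(k(b, s(s(0)))))   [R5 at 1.1.2.1]
2. s(s(k(b, s(s(0)))))  →  s(s(b))   [R5 at 1.1]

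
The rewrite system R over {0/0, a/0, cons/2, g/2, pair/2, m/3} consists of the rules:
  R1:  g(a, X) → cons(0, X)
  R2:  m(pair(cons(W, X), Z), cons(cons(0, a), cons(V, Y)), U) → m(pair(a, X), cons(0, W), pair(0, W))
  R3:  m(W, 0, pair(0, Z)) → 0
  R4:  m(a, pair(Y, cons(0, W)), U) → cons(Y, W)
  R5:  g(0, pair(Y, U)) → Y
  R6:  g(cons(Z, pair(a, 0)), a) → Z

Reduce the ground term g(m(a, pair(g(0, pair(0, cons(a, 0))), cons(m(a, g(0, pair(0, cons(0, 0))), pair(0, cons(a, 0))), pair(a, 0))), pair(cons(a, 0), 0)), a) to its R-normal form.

0

1. g(m(a, pair(g(0, pair(0, cons(a, 0))), cons(m(a, g(0, pair(0, cons(0, 0))), pair(0, cons(a, 0))), pair(a, 0))), pair(cons(a, 0), 0)), a)  →  g(m(a, pair(0, cons(m(a, g(0, pair(0, cons(0, 0))), pair(0, cons(a, 0))), pair(a, 0))), pair(cons(a, 0), 0)), a)   [R5 at 1.2.1]
2. g(m(a, pair(0, cons(m(a, g(0, pair(0, cons(0, 0))), pair(0, cons(a, 0))), pair(a, 0))), pair(cons(a, 0), 0)), a)  →  g(m(a, pair(0, cons(m(a, 0, pair(0, cons(a, 0))), pair(a, 0))), pair(cons(a, 0), 0)), a)   [R5 at 1.2.2.1.2]
3. g(m(a, pair(0, cons(m(a, 0, pair(0, cons(a, 0))), pair(a, 0))), pair(cons(a, 0), 0)), a)  →  g(m(a, pair(0, cons(0, pair(a, 0))), pair(cons(a, 0), 0)), a)   [R3 at 1.2.2.1]
4. g(m(a, pair(0, cons(0, pair(a, 0))), pair(cons(a, 0), 0)), a)  →  g(cons(0, pair(a, 0)), a)   [R4 at 1]
5. g(cons(0, pair(a, 0)), a)  →  0   [R6 at ε]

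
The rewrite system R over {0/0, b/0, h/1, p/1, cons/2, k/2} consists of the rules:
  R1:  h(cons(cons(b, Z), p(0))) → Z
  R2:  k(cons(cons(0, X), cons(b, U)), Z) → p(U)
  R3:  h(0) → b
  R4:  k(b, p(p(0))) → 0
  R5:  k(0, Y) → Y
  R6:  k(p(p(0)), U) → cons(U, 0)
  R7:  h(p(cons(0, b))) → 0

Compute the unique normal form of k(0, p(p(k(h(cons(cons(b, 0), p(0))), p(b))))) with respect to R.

p(p(p(b)))

1. k(0, p(p(k(h(cons(cons(b, 0), p(0))), p(b)))))  →  p(p(k(h(cons(cons(b, 0), p(0))), p(b))))   [R5 at ε]
2. p(p(k(h(cons(cons(b, 0), p(0))), p(b))))  →  p(p(k(0, p(b))))   [R1 at 1.1.1]
3. p(p(k(0, p(b))))  →  p(p(p(b)))   [R5 at 1.1]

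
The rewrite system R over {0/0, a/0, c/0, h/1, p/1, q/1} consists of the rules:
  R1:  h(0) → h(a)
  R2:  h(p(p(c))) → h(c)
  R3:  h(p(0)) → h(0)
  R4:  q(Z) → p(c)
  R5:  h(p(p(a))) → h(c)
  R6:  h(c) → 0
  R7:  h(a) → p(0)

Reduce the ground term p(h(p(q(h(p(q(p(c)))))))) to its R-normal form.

1. p(h(p(q(h(p(q(p(c))))))))  →  p(h(p(p(c))))   [R4 at 1.1.1]
2. p(h(p(p(c))))  →  p(h(c))   [R2 at 1]
3. p(h(c))  →  p(0)   [R6 at 1]

p(0)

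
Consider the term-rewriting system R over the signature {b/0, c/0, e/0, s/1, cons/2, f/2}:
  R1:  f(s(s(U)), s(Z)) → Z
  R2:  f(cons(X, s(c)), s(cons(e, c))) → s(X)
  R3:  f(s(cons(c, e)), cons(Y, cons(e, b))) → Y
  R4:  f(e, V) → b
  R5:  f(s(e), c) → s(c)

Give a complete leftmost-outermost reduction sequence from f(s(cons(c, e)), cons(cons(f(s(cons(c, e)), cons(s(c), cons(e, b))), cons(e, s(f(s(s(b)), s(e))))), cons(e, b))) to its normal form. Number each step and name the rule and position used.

1. f(s(cons(c, e)), cons(cons(f(s(cons(c, e)), cons(s(c), cons(e, b))), cons(e, s(f(s(s(b)), s(e))))), cons(e, b)))  →  cons(f(s(cons(c, e)), cons(s(c), cons(e, b))), cons(e, s(f(s(s(b)), s(e)))))   [R3 at ε]
2. cons(f(s(cons(c, e)), cons(s(c), cons(e, b))), cons(e, s(f(s(s(b)), s(e)))))  →  cons(s(c), cons(e, s(f(s(s(b)), s(e)))))   [R3 at 1]
3. cons(s(c), cons(e, s(f(s(s(b)), s(e)))))  →  cons(s(c), cons(e, s(e)))   [R1 at 2.2.1]

cons(s(c), cons(e, s(e)))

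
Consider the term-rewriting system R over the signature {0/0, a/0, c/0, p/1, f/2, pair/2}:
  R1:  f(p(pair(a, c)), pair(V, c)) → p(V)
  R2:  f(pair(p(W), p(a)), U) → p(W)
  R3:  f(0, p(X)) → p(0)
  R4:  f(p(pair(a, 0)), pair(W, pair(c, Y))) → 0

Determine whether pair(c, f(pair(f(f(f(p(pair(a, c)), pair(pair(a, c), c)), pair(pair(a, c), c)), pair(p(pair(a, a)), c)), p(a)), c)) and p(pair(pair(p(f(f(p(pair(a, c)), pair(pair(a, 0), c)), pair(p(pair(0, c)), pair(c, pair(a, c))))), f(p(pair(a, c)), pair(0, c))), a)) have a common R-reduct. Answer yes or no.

Reduce t₁ = pair(c, f(pair(f(f(f(p(pair(a, c)), pair(pair(a, c), c)), pair(pair(a, c), c)), pair(p(pair(a, a)), c)), p(a)), c)):
1. pair(c, f(pair(f(f(f(p(pair(a, c)), pair(pair(a, c), c)), pair(pair(a, c), c)), pair(p(pair(a, a)), c)), p(a)), c))  →  pair(c, f(pair(f(f(p(pair(a, c)), pair(pair(a, c), c)), pair(p(pair(a, a)), c)), p(a)), c))   [R1 at 2.1.1.1.1]
2. pair(c, f(pair(f(f(p(pair(a, c)), pair(pair(a, c), c)), pair(p(pair(a, a)), c)), p(a)), c))  →  pair(c, f(pair(f(p(pair(a, c)), pair(p(pair(a, a)), c)), p(a)), c))   [R1 at 2.1.1.1]
3. pair(c, f(pair(f(p(pair(a, c)), pair(p(pair(a, a)), c)), p(a)), c))  →  pair(c, f(pair(p(p(pair(a, a))), p(a)), c))   [R1 at 2.1.1]
4. pair(c, f(pair(p(p(pair(a, a))), p(a)), c))  →  pair(c, p(p(pair(a, a))))   [R2 at 2]

Reduce t₂ = p(pair(pair(p(f(f(p(pair(a, c)), pair(pair(a, 0), c)), pair(p(pair(0, c)), pair(c, pair(a, c))))), f(p(pair(a, c)), pair(0, c))), a)):
1. p(pair(pair(p(f(f(p(pair(a, c)), pair(pair(a, 0), c)), pair(p(pair(0, c)), pair(c, pair(a, c))))), f(p(pair(a, c)), pair(0, c))), a))  →  p(pair(pair(p(f(p(pair(a, 0)), pair(p(pair(0, c)), pair(c, pair(a, c))))), f(p(pair(a, c)), pair(0, c))), a))   [R1 at 1.1.1.1.1]
2. p(pair(pair(p(f(p(pair(a, 0)), pair(p(pair(0, c)), pair(c, pair(a, c))))), f(p(pair(a, c)), pair(0, c))), a))  →  p(pair(pair(p(0), f(p(pair(a, c)), pair(0, c))), a))   [R4 at 1.1.1.1]
3. p(pair(pair(p(0), f(p(pair(a, c)), pair(0, c))), a))  →  p(pair(pair(p(0), p(0)), a))   [R1 at 1.1.2]

no — NF(t₁) = pair(c, p(p(pair(a, a)))), NF(t₂) = p(pair(pair(p(0), p(0)), a))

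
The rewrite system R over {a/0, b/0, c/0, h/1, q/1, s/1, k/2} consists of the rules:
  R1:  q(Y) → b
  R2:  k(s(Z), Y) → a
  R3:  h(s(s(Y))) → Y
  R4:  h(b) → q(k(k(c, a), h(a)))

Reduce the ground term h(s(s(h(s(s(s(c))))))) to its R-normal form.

s(c)

1. h(s(s(h(s(s(s(c)))))))  →  h(s(s(s(c))))   [R3 at ε]
2. h(s(s(s(c))))  →  s(c)   [R3 at ε]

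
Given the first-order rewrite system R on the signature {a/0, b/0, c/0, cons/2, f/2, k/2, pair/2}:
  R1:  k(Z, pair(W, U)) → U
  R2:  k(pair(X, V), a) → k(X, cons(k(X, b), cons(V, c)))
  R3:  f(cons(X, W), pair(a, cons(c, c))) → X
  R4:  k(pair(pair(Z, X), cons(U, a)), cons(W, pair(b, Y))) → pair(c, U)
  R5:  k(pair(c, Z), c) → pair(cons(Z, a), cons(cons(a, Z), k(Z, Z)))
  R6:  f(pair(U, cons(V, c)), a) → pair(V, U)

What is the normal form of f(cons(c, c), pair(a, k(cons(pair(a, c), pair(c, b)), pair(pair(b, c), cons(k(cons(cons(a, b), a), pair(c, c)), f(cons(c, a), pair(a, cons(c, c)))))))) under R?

1. f(cons(c, c), pair(a, k(cons(pair(a, c), pair(c, b)), pair(pair(b, c), cons(k(cons(cons(a, b), a), pair(c, c)), f(cons(c, a), pair(a, cons(c, c))))))))  →  f(cons(c, c), pair(a, cons(k(cons(cons(a, b), a), pair(c, c)), f(cons(c, a), pair(a, cons(c, c))))))   [R1 at 2.2]
2. f(cons(c, c), pair(a, cons(k(cons(cons(a, b), a), pair(c, c)), f(cons(c, a), pair(a, cons(c, c))))))  →  f(cons(c, c), pair(a, cons(c, f(cons(c, a), pair(a, cons(c, c))))))   [R1 at 2.2.1]
3. f(cons(c, c), pair(a, cons(c, f(cons(c, a), pair(a, cons(c, c))))))  →  f(cons(c, c), pair(a, cons(c, c)))   [R3 at 2.2.2]
4. f(cons(c, c), pair(a, cons(c, c)))  →  c   [R3 at ε]

c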